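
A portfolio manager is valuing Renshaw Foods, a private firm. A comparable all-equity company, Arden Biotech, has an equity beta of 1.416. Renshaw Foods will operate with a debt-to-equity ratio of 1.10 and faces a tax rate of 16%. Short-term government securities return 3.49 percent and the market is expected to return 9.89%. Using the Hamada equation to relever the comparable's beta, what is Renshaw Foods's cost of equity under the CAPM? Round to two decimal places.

20.93%

β_L = β_U × [1 + (1 − t)(D/E)] = 1.416 × [1 + (1 − 0.16) × 1.10]
    = 1.416 × [1 + 0.84 × 1.10] = 1.416 × 1.9240 = 2.7244
MRP = 9.89% − 3.49% = 6.40%
E(R) = R_f + β_L × MRP = 3.49% + 2.7244 × 6.40% = 20.93%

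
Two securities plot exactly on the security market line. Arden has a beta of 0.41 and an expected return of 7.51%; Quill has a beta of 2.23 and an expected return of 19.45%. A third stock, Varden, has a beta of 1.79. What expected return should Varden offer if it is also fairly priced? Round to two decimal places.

MRP (SML slope) = (19.45% − 7.51%) / (2.23 − 0.41) = 11.94% / 1.82 = 6.5604%
R_f (intercept) = 7.51% − 0.41 × 6.5604% = 4.8202%
E(R_Varden) = R_f + β × MRP = 4.8202% + 1.79 × 6.5604% = 16.56%

16.56%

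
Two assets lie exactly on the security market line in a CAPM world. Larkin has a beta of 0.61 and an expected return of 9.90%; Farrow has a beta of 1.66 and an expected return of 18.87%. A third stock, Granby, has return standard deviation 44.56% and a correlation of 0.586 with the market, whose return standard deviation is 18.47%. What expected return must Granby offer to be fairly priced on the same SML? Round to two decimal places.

MRP = (18.87% − 9.90%) / (1.66 − 0.61) = 8.5429%
R_f = 9.90% − 0.61 × 8.5429% = 4.6888%
β_Granby = ρ·σ_i/σ_m = 0.586 × 44.56 / 18.47 = 1.4138
E(R_Granby) = R_f + β × MRP = 4.6888% + 1.4138 × 8.5429% = 16.77%

16.77%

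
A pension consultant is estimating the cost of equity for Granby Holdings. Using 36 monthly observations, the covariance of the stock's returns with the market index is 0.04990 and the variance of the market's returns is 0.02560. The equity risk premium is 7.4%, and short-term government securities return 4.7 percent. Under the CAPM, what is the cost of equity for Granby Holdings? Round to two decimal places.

β = Cov(R_i, R_m) / Var(R_m) = 0.04990 / 0.02560 = 1.9492
E(R) = R_f + β × MRP = 4.7% + 1.9492 × 7.4% = 19.12%

19.12%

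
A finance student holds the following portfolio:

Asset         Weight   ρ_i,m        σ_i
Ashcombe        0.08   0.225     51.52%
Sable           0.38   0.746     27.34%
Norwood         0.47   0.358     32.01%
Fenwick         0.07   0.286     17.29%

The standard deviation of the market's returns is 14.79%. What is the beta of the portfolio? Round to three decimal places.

0.974

β_Ashcombe = 0.225 × 51.52% / 14.79% = 0.7838
β_Sable = 0.746 × 27.34% / 14.79% = 1.3790
β_Norwood = 0.358 × 32.01% / 14.79% = 0.7748
β_Fenwick = 0.286 × 17.29% / 14.79% = 0.3343
β_P = Σ w_i β_i = 0.08×0.7838 + 0.38×1.3790 + 0.47×0.7748 + 0.07×0.3343 = 0.9743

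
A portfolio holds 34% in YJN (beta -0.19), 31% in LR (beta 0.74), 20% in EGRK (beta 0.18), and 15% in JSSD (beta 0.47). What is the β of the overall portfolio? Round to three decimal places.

0.271

β_P = Σ w_i β_i = 0.34×-0.19 + 0.31×0.74 + 0.20×0.18 + 0.15×0.47 = 0.2713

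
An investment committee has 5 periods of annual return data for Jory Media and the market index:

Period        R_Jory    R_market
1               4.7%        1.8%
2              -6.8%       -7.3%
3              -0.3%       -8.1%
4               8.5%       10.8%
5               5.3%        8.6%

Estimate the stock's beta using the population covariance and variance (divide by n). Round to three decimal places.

Mean R_i = (4.7 − 6.8 − 0.3 + 8.5 + 5.3) / 5 = 2.2800%
Mean R_m = (1.8 − 7.3 − 8.1 + 10.8 + 8.6) / 5 = 1.1600%
Σ(R_i − R̄_i)(R_m − R̄_m) = 184.6860  ⇒  Cov = 184.6860 / 5 = 36.9372
Σ(R_m − R̄_m)² = 306.0120  ⇒  Var(R_m) = 306.0120 / 5 = 61.2024
β = Cov / Var(R_m) = 36.9372 / 61.2024 = 0.6035

0.604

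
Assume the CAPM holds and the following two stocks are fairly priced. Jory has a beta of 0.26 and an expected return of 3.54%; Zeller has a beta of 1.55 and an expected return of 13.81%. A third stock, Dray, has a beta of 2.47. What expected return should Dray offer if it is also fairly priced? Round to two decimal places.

21.13%

MRP (SML slope) = (13.81% − 3.54%) / (1.55 − 0.26) = 10.27% / 1.29 = 7.9612%
R_f (intercept) = 3.54% − 0.26 × 7.9612% = 1.4701%
E(R_Dray) = R_f + β × MRP = 1.4701% + 2.47 × 7.9612% = 21.13%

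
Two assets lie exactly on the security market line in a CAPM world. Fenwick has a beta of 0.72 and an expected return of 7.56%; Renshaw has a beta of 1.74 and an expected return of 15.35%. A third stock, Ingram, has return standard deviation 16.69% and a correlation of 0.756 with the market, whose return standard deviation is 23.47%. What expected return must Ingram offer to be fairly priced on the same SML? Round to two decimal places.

6.17%

MRP = (15.35% − 7.56%) / (1.74 − 0.72) = 7.6373%
R_f = 7.56% − 0.72 × 7.6373% = 2.0611%
β_Ingram = ρ·σ_i/σ_m = 0.756 × 16.69 / 23.47 = 0.5376
E(R_Ingram) = R_f + β × MRP = 2.0611% + 0.5376 × 7.6373% = 6.17%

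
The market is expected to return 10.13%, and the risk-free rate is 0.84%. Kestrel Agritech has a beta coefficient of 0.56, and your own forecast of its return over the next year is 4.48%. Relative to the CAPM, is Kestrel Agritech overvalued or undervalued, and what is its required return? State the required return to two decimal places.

Overvalued; required return 6.04%

MRP = 10.13% − 0.84% = 9.29%
Required return = R_f + β·MRP = 0.84% + 0.56 × 9.29% = 6.04%
Forecast 4.48% < required 6.04% → the stock plots below the SML → overvalued.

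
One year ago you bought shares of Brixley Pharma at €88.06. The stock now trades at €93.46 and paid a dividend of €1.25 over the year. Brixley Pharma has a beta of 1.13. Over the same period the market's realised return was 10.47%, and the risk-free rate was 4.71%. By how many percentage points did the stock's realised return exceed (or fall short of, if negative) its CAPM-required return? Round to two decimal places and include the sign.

Realised HPR = (P1 + D1 − P0) / P0 = (93.46 + 1.25 − 88.06) / 88.06 = 6.65 / 88.06 = 7.5517%
MRP = 10.47% − 4.71% = 5.76%
CAPM required = R_f + β·MRP = 4.71% + 1.13 × 5.76% = 11.2188%
α = realised − required = 7.5517% − 11.2188% = -3.67%

-3.67%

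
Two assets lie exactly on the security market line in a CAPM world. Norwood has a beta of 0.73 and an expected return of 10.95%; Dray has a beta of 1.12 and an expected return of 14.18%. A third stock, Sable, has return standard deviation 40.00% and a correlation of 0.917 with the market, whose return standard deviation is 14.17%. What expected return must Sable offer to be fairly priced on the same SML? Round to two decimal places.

26.34%

MRP = (14.18% − 10.95%) / (1.12 − 0.73) = 8.2821%
R_f = 10.95% − 0.73 × 8.2821% = 4.9041%
β_Sable = ρ·σ_i/σ_m = 0.917 × 40.00 / 14.17 = 2.5886
E(R_Sable) = R_f + β × MRP = 4.9041% + 2.5886 × 8.2821% = 26.34%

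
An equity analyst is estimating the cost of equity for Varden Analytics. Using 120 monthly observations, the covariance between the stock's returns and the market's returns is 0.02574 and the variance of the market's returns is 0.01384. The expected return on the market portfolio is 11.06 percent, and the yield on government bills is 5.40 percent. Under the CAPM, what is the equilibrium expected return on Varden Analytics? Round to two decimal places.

15.93%

β = Cov(R_i, R_m) / Var(R_m) = 0.02574 / 0.01384 = 1.8598
MRP = 11.06% − 5.40% = 5.66%
E(R) = R_f + β × MRP = 5.40% + 1.8598 × 5.66% = 15.93%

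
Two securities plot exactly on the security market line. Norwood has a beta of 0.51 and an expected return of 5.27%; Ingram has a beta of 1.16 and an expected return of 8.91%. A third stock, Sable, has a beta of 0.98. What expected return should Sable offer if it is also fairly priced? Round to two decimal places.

7.90%

MRP (SML slope) = (8.91% − 5.27%) / (1.16 − 0.51) = 3.64% / 0.65 = 5.6000%
R_f (intercept) = 5.27% − 0.51 × 5.6000% = 2.4140%
E(R_Sable) = R_f + β × MRP = 2.4140% + 0.98 × 5.6000% = 7.90%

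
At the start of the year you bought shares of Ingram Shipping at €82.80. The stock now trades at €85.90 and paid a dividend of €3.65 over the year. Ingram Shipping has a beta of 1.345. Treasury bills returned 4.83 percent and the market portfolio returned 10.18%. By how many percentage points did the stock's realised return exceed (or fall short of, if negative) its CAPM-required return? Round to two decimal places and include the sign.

-3.87%

Realised HPR = (P1 + D1 − P0) / P0 = (85.90 + 3.65 − 82.80) / 82.80 = 6.75 / 82.80 = 8.1522%
MRP = 10.18% − 4.83% = 5.35%
CAPM required = R_f + β·MRP = 4.83% + 1.345 × 5.35% = 12.02575%
α = realised − required = 8.1522% − 12.02575% = -3.87%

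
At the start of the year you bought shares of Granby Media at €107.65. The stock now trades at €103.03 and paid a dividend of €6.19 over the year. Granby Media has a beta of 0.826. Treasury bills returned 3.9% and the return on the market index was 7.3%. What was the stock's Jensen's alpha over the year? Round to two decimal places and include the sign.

Realised HPR = (P1 + D1 − P0) / P0 = (103.03 + 6.19 − 107.65) / 107.65 = 1.57 / 107.65 = 1.4584%
MRP = 7.3% − 3.9% = 3.40%
CAPM required = R_f + β·MRP = 3.9% + 0.826 × 3.4% = 6.7084%
α = realised − required = 1.4584% − 6.7084% = -5.25%

-5.25%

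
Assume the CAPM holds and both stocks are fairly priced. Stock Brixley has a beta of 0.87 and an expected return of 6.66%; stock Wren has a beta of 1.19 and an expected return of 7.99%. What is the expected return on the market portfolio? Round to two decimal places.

7.20%

Both satisfy E(R) = R_f + β·MRP, so the slope of the SML is
MRP = (7.99% − 6.66%) / (1.19 − 0.87) = 1.33% / 0.32 = 4.1563%
R_f = E(R_Brixley) − β_Brixley·MRP = 6.66% − 0.87 × 4.1563% = 3.0440%
E(R_m) = R_f + MRP = 3.0440% + 4.1563% = 7.20%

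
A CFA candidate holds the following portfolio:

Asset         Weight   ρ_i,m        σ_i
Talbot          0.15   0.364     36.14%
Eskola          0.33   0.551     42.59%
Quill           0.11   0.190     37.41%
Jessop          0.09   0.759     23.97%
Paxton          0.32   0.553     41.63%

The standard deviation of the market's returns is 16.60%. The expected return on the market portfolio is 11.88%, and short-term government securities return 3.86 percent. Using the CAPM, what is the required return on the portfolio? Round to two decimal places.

β_Talbot = 0.364 × 36.14% / 16.60% = 0.7925
β_Eskola = 0.551 × 42.59% / 16.60% = 1.4137
β_Quill = 0.190 × 37.41% / 16.60% = 0.4282
β_Jessop = 0.759 × 23.97% / 16.60% = 1.0960
β_Paxton = 0.553 × 41.63% / 16.60% = 1.3868
β_P = Σ w_i β_i = 0.15×0.7925 + 0.33×1.4137 + 0.11×0.4282 + 0.09×1.0960 + 0.32×1.3868 = 1.1749
MRP = 11.88% − 3.86% = 8.02%
E(R_P) = R_f + β_P × MRP = 3.86% + 1.1749 × 8.02% = 13.28%

13.28%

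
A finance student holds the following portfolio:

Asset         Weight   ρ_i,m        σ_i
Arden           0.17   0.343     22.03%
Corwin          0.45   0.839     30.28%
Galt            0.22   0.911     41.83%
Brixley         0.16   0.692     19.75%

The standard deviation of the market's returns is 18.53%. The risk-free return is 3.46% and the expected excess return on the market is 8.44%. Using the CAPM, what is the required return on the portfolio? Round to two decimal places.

14.07%

β_Arden = 0.343 × 22.03% / 18.53% = 0.4078
β_Corwin = 0.839 × 30.28% / 18.53% = 1.3710
β_Galt = 0.911 × 41.83% / 18.53% = 2.0565
β_Brixley = 0.692 × 19.75% / 18.53% = 0.7376
β_P = Σ w_i β_i = 0.17×0.4078 + 0.45×1.3710 + 0.22×2.0565 + 0.16×0.7376 = 1.2567
E(R_P) = R_f + β_P × MRP = 3.46% + 1.2567 × 8.44% = 14.07%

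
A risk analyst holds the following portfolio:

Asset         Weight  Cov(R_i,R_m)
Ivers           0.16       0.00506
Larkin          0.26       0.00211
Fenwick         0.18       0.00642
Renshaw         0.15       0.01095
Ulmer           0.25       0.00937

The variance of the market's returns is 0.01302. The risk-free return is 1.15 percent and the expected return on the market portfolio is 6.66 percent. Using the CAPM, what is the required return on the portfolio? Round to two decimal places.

3.90%

β_Ivers = 0.00506 / 0.01302 = 0.3886
β_Larkin = 0.00211 / 0.01302 = 0.1621
β_Fenwick = 0.00642 / 0.01302 = 0.4931
β_Renshaw = 0.01095 / 0.01302 = 0.8410
β_Ulmer = 0.00937 / 0.01302 = 0.7197
β_P = Σ w_i β_i = 0.16×0.3886 + 0.26×0.1621 + 0.18×0.4931 + 0.15×0.8410 + 0.25×0.7197 = 0.4992
MRP = 6.66% − 1.15% = 5.51%
E(R_P) = R_f + β_P × MRP = 1.15% + 0.4992 × 5.51% = 3.90%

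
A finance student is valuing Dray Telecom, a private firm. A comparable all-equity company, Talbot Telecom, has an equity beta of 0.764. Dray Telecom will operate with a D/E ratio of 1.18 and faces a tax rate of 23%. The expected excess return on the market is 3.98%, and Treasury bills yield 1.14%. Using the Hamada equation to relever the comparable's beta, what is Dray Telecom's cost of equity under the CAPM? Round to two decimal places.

β_L = β_U × [1 + (1 − t)(D/E)] = 0.764 × [1 + (1 − 0.23) × 1.18]
    = 0.764 × [1 + 0.77 × 1.18] = 0.764 × 1.9086 = 1.4582
E(R) = R_f + β_L × MRP = 1.14% + 1.4582 × 3.98% = 6.94%

6.94%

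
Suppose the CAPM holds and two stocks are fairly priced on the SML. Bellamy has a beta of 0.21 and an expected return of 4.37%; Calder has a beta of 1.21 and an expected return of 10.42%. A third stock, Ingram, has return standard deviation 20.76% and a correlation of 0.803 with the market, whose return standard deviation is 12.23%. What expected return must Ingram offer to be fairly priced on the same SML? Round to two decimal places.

MRP = (10.42% − 4.37%) / (1.21 − 0.21) = 6.0500%
R_f = 4.37% − 0.21 × 6.0500% = 3.0995%
β_Ingram = ρ·σ_i/σ_m = 0.803 × 20.76 / 12.23 = 1.3631
E(R_Ingram) = R_f + β × MRP = 3.0995% + 1.3631 × 6.0500% = 11.35%

11.35%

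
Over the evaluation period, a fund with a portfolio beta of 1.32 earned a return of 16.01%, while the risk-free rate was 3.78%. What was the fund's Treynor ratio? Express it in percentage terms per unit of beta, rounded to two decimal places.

Treynor = (R_P − R_f) / β_P = (16.01% − 3.78%) / 1.3200 = 12.23% / 1.3200 = 9.27%

9.27%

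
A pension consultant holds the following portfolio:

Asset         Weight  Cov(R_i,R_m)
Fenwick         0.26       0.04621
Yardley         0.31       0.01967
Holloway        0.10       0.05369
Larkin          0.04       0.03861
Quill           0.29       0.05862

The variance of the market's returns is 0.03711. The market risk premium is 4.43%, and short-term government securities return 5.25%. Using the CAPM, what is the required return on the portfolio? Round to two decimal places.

10.27%

β_Fenwick = 0.04621 / 0.03711 = 1.2452
β_Yardley = 0.01967 / 0.03711 = 0.5300
β_Holloway = 0.05369 / 0.03711 = 1.4468
β_Larkin = 0.03861 / 0.03711 = 1.0404
β_Quill = 0.05862 / 0.03711 = 1.5796
β_P = Σ w_i β_i = 0.26×1.2452 + 0.31×0.5300 + 0.10×1.4468 + 0.04×1.0404 + 0.29×1.5796 = 1.1324
E(R_P) = R_f + β_P × MRP = 5.25% + 1.1324 × 4.43% = 10.27%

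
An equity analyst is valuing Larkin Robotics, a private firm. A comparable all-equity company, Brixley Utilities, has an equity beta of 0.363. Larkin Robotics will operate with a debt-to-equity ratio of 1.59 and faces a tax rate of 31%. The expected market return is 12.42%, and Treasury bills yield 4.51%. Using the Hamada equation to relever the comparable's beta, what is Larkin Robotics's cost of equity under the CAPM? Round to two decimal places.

10.53%

β_L = β_U × [1 + (1 − t)(D/E)] = 0.363 × [1 + (1 − 0.31) × 1.59]
    = 0.363 × [1 + 0.69 × 1.59] = 0.363 × 2.0971 = 0.7612
MRP = 12.42% − 4.51% = 7.91%
E(R) = R_f + β_L × MRP = 4.51% + 0.7612 × 7.91% = 10.53%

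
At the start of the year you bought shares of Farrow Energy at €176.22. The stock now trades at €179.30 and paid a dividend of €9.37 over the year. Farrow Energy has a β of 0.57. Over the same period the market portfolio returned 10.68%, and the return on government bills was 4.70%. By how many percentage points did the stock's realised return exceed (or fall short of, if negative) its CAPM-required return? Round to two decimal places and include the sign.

Realised HPR = (P1 + D1 − P0) / P0 = (179.30 + 9.37 − 176.22) / 176.22 = 12.45 / 176.22 = 7.0650%
MRP = 10.68% − 4.70% = 5.98%
CAPM required = R_f + β·MRP = 4.70% + 0.57 × 5.98% = 8.1086%
α = realised − required = 7.0650% − 8.1086% = -1.04%

-1.04%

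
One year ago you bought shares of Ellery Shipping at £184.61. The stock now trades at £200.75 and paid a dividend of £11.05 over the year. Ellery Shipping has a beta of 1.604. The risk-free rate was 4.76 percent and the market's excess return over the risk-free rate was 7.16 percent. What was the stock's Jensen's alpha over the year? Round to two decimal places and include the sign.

Realised HPR = (P1 + D1 − P0) / P0 = (200.75 + 11.05 − 184.61) / 184.61 = 27.19 / 184.61 = 14.7283%
CAPM required = R_f + β·MRP = 4.76% + 1.604 × 7.16% = 16.24464%
α = realised − required = 14.7283% − 16.24464% = -1.52%

-1.52%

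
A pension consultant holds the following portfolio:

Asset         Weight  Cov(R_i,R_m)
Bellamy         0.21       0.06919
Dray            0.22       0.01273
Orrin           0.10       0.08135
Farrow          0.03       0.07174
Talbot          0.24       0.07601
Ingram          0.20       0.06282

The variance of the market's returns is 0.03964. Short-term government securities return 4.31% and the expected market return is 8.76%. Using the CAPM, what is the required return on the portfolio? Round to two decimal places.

10.87%

β_Bellamy = 0.06919 / 0.03964 = 1.7455
β_Dray = 0.01273 / 0.03964 = 0.3211
β_Orrin = 0.08135 / 0.03964 = 2.0522
β_Farrow = 0.07174 / 0.03964 = 1.8098
β_Talbot = 0.07601 / 0.03964 = 1.9175
β_Ingram = 0.06282 / 0.03964 = 1.5848
β_P = Σ w_i β_i = 0.21×1.7455 + 0.22×0.3211 + 0.10×2.0522 + 0.03×1.8098 + 0.24×1.9175 + 0.20×1.5848 = 1.4739
MRP = 8.76% − 4.31% = 4.45%
E(R_P) = R_f + β_P × MRP = 4.31% + 1.4739 × 4.45% = 10.87%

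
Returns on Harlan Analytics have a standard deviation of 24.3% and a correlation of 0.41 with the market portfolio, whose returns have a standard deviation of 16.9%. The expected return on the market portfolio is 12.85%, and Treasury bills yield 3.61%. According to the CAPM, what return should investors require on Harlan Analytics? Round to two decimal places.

β = ρ × σ_i / σ_m = 0.41 × 24.3% / 16.9% = 0.5895
MRP = 12.85% − 3.61% = 9.24%
E(R) = 3.61% + 0.5895 × 9.24% = 9.06%

9.06%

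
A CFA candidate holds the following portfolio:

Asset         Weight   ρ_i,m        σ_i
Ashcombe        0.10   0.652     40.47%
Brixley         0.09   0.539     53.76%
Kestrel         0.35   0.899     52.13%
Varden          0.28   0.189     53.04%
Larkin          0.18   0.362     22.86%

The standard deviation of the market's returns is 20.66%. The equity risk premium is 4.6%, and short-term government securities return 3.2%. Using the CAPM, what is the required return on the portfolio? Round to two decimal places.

8.98%

β_Ashcombe = 0.652 × 40.47% / 20.66% = 1.2772
β_Brixley = 0.539 × 53.76% / 20.66% = 1.4025
β_Kestrel = 0.899 × 52.13% / 20.66% = 2.2684
β_Varden = 0.189 × 53.04% / 20.66% = 0.4852
β_Larkin = 0.362 × 22.86% / 20.66% = 0.4005
β_P = Σ w_i β_i = 0.10×1.2772 + 0.09×1.4025 + 0.35×2.2684 + 0.28×0.4852 + 0.18×0.4005 = 1.2558
E(R_P) = R_f + β_P × MRP = 3.2% + 1.2558 × 4.6% = 8.98%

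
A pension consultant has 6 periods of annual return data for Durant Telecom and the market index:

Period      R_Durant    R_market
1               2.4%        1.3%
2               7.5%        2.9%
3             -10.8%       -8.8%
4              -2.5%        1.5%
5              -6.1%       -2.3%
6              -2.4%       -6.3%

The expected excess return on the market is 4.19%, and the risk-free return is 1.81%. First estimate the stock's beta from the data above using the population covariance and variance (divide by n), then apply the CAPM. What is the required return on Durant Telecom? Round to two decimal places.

Mean R_i = (2.4 + 7.5 − 10.8 − 2.5 − 6.1 − 2.4) / 6 = -1.9833%
Mean R_m = (1.3 + 2.9 − 8.8 + 1.5 − 2.3 − 6.3) / 6 = -1.9500%
Σ(R_i − R̄_i)(R_m − R̄_m) = 122.1050  ⇒  Cov = 122.1050 / 6 = 20.3508
Σ(R_m − R̄_m)² = 111.9550  ⇒  Var(R_m) = 111.9550 / 6 = 18.6592
β = Cov / Var(R_m) = 20.3508 / 18.6592 = 1.0907
E(R) = R_f + β × MRP = 1.81% + 1.0907 × 4.19% = 6.38%

6.38%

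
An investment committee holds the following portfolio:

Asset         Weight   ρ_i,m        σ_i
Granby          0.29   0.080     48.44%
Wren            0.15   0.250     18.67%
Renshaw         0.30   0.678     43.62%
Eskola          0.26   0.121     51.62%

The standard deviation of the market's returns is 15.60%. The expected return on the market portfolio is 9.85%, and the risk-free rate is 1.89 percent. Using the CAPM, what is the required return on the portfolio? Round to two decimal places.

8.18%

β_Granby = 0.080 × 48.44% / 15.60% = 0.2484
β_Wren = 0.250 × 18.67% / 15.60% = 0.2992
β_Renshaw = 0.678 × 43.62% / 15.60% = 1.8958
β_Eskola = 0.121 × 51.62% / 15.60% = 0.4004
β_P = Σ w_i β_i = 0.29×0.2484 + 0.15×0.2992 + 0.30×1.8958 + 0.26×0.4004 = 0.7898
MRP = 9.85% − 1.89% = 7.96%
E(R_P) = R_f + β_P × MRP = 1.89% + 0.7898 × 7.96% = 8.18%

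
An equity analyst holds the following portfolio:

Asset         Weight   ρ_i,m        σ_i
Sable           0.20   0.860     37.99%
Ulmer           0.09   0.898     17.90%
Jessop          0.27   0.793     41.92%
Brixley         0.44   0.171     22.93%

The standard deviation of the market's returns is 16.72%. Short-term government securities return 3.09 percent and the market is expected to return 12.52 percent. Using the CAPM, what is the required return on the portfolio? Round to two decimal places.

β_Sable = 0.860 × 37.99% / 16.72% = 1.9540
β_Ulmer = 0.898 × 17.90% / 16.72% = 0.9614
β_Jessop = 0.793 × 41.92% / 16.72% = 1.9882
β_Brixley = 0.171 × 22.93% / 16.72% = 0.2345
β_P = Σ w_i β_i = 0.20×1.9540 + 0.09×0.9614 + 0.27×1.9882 + 0.44×0.2345 = 1.1173
MRP = 12.52% − 3.09% = 9.43%
E(R_P) = R_f + β_P × MRP = 3.09% + 1.1173 × 9.43% = 13.63%

13.63%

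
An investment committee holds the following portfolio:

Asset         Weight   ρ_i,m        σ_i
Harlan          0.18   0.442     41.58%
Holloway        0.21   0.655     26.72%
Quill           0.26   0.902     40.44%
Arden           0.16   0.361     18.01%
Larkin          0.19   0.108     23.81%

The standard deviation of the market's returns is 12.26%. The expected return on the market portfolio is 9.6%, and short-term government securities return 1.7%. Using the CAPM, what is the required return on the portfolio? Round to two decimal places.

13.30%

β_Harlan = 0.442 × 41.58% / 12.26% = 1.4991
β_Holloway = 0.655 × 26.72% / 12.26% = 1.4275
β_Quill = 0.902 × 40.44% / 12.26% = 2.9753
β_Arden = 0.361 × 18.01% / 12.26% = 0.5303
β_Larkin = 0.108 × 23.81% / 12.26% = 0.2097
β_P = Σ w_i β_i = 0.18×1.4991 + 0.21×1.4275 + 0.26×2.9753 + 0.16×0.5303 + 0.19×0.2097 = 1.4679
MRP = 9.6% − 1.7% = 7.90%
E(R_P) = R_f + β_P × MRP = 1.7% + 1.4679 × 7.9% = 13.30%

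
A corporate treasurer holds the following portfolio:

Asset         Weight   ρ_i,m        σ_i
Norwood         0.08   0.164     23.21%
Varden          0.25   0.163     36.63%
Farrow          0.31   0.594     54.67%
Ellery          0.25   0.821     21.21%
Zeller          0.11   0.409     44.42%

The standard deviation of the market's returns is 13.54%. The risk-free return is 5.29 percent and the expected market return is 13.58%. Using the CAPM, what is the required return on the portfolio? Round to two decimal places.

β_Norwood = 0.164 × 23.21% / 13.54% = 0.2811
β_Varden = 0.163 × 36.63% / 13.54% = 0.4410
β_Farrow = 0.594 × 54.67% / 13.54% = 2.3984
β_Ellery = 0.821 × 21.21% / 13.54% = 1.2861
β_Zeller = 0.409 × 44.42% / 13.54% = 1.3418
β_P = Σ w_i β_i = 0.08×0.2811 + 0.25×0.4410 + 0.31×2.3984 + 0.25×1.2861 + 0.11×1.3418 = 1.3454
MRP = 13.58% − 5.29% = 8.29%
E(R_P) = R_f + β_P × MRP = 5.29% + 1.3454 × 8.29% = 16.44%

16.44%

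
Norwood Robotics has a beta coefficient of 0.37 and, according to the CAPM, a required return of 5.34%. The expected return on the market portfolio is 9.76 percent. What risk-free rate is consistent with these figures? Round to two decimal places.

2.74%

E(R) = R_f + β(E(R_m) − R_f) = R_f(1 − β) + β·E(R_m)
5.34% = R_f × (1 − 0.37) + 0.37 × 9.76%
5.34% = R_f × 0.63 + 3.6112%
R_f = (5.34% − 3.6112%) / 0.63 = 2.74%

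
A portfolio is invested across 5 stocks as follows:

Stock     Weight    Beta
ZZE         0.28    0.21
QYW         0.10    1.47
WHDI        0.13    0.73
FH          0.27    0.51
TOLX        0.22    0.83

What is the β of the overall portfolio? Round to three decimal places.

0.621

β_P = Σ w_i β_i = 0.28×0.21 + 0.10×1.47 + 0.13×0.73 + 0.27×0.51 + 0.22×0.83 = 0.6210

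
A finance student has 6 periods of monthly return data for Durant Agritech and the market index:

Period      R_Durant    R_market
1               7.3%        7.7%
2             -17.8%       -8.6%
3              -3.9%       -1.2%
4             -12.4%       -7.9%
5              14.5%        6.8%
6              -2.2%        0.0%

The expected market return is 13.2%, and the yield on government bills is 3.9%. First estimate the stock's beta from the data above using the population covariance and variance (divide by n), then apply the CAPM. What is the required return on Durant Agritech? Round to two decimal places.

19.40%

Mean R_i = (7.3 − 17.8 − 3.9 − 12.4 + 14.5 − 2.2) / 6 = -2.4167%
Mean R_m = (7.7 − 8.6 − 1.2 − 7.9 + 6.8 + 0.0) / 6 = -0.5333%
Σ(R_i − R̄_i)(R_m − R̄_m) = 402.7967  ⇒  Cov = 402.7967 / 6 = 67.1328
Σ(R_m − R̄_m)² = 241.6333  ⇒  Var(R_m) = 241.6333 / 6 = 40.2722
β = Cov / Var(R_m) = 67.1328 / 40.2722 = 1.6670
MRP = 13.2% − 3.9% = 9.30%
E(R) = R_f + β × MRP = 3.9% + 1.6670 × 9.3% = 19.40%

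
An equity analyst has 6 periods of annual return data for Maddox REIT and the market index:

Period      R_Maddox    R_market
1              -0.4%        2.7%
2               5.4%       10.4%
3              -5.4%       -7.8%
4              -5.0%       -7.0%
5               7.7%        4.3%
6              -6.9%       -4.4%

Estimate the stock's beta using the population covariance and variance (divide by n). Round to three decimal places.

0.740

Mean R_i = (-0.4 + 5.4 − 5.4 − 5.0 + 7.7 − 6.9) / 6 = -0.7667%
Mean R_m = (2.7 + 10.4 − 7.8 − 7.0 + 4.3 − 4.4) / 6 = -0.3000%
Σ(R_i − R̄_i)(R_m − R̄_m) = 194.2900  ⇒  Cov = 194.2900 / 6 = 32.3817
Σ(R_m − R̄_m)² = 262.6000  ⇒  Var(R_m) = 262.6000 / 6 = 43.7667
β = Cov / Var(R_m) = 32.3817 / 43.7667 = 0.7399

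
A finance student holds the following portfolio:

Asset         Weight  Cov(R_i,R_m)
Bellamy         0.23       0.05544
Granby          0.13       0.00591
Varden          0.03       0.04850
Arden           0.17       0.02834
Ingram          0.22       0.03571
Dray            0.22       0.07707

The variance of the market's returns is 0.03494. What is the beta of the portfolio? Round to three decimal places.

β_Bellamy = 0.05544 / 0.03494 = 1.5867
β_Granby = 0.00591 / 0.03494 = 0.1691
β_Varden = 0.04850 / 0.03494 = 1.3881
β_Arden = 0.02834 / 0.03494 = 0.8111
β_Ingram = 0.03571 / 0.03494 = 1.0220
β_Dray = 0.07707 / 0.03494 = 2.2058
β_P = Σ w_i β_i = 0.23×1.5867 + 0.13×0.1691 + 0.03×1.3881 + 0.17×0.8111 + 0.22×1.0220 + 0.22×2.2058 = 1.2766

1.277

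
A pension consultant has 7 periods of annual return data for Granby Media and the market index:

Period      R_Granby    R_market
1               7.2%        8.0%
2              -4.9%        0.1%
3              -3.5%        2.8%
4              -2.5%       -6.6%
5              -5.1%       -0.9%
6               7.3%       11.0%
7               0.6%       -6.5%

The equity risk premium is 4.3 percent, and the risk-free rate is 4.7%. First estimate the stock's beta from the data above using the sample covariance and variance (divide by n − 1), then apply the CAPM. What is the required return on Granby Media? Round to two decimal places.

Mean R_i = (7.2 − 4.9 − 3.5 − 2.5 − 5.1 + 7.3 + 0.6) / 7 = -0.1286%
Mean R_m = (8.0 + 0.1 + 2.8 − 6.6 − 0.9 + 11.0 − 6.5) / 7 = 1.1286%
Σ(R_i − R̄_i)(R_m − R̄_m) = 145.8157  ⇒  Cov = 145.8157 / 6 = 24.3026
Σ(R_m − R̄_m)² = 270.5543  ⇒  Var(R_m) = 270.5543 / 6 = 45.0924
β = Cov / Var(R_m) = 24.3026 / 45.0924 = 0.5390
E(R) = R_f + β × MRP = 4.7% + 0.5390 × 4.3% = 7.02%

7.02%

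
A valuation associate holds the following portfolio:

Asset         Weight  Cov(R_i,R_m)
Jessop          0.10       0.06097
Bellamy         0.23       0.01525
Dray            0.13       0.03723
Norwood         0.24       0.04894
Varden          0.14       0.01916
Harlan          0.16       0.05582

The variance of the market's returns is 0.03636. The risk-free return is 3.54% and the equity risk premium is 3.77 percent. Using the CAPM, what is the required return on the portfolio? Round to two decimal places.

β_Jessop = 0.06097 / 0.03636 = 1.6768
β_Bellamy = 0.01525 / 0.03636 = 0.4194
β_Dray = 0.03723 / 0.03636 = 1.0239
β_Norwood = 0.04894 / 0.03636 = 1.3460
β_Varden = 0.01916 / 0.03636 = 0.5270
β_Harlan = 0.05582 / 0.03636 = 1.5352
β_P = Σ w_i β_i = 0.10×1.6768 + 0.23×0.4194 + 0.13×1.0239 + 0.24×1.3460 + 0.14×0.5270 + 0.16×1.5352 = 1.0397
E(R_P) = R_f + β_P × MRP = 3.54% + 1.0397 × 3.77% = 7.46%

7.46%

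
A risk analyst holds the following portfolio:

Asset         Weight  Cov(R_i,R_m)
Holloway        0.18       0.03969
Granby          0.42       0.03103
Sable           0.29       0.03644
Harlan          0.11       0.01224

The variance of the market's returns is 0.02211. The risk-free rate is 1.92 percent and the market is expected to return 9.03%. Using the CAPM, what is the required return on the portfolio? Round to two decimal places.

12.24%

β_Holloway = 0.03969 / 0.02211 = 1.7951
β_Granby = 0.03103 / 0.02211 = 1.4034
β_Sable = 0.03644 / 0.02211 = 1.6481
β_Harlan = 0.01224 / 0.02211 = 0.5536
β_P = Σ w_i β_i = 0.18×1.7951 + 0.42×1.4034 + 0.29×1.6481 + 0.11×0.5536 = 1.4514
MRP = 9.03% − 1.92% = 7.11%
E(R_P) = R_f + β_P × MRP = 1.92% + 1.4514 × 7.11% = 12.24%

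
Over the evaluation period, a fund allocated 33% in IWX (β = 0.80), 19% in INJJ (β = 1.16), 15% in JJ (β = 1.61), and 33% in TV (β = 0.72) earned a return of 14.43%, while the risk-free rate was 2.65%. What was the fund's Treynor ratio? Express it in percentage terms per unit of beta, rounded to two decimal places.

12.23%

β_P = 0.33×0.80 + 0.19×1.16 + 0.15×1.61 + 0.33×0.72 = 0.9635
Treynor = (R_P − R_f) / β_P = (14.43% − 2.65%) / 0.9635 = 11.78% / 0.9635 = 12.23%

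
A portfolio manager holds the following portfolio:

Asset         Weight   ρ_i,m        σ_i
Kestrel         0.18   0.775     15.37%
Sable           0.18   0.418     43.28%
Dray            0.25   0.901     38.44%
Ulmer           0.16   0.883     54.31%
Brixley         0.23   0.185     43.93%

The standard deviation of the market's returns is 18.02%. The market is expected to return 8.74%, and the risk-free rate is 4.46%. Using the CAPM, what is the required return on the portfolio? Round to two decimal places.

10.07%

β_Kestrel = 0.775 × 15.37% / 18.02% = 0.6610
β_Sable = 0.418 × 43.28% / 18.02% = 1.0039
β_Dray = 0.901 × 38.44% / 18.02% = 1.9220
β_Ulmer = 0.883 × 54.31% / 18.02% = 2.6613
β_Brixley = 0.185 × 43.93% / 18.02% = 0.4510
β_P = Σ w_i β_i = 0.18×0.6610 + 0.18×1.0039 + 0.25×1.9220 + 0.16×2.6613 + 0.23×0.4510 = 1.3097
MRP = 8.74% − 4.46% = 4.28%
E(R_P) = R_f + β_P × MRP = 4.46% + 1.3097 × 4.28% = 10.07%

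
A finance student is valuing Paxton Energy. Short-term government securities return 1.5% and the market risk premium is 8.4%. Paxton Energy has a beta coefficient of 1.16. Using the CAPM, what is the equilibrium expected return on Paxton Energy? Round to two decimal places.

11.24%

E(R) = R_f + β × MRP = 1.5% + 1.16 × 8.4% = 11.24%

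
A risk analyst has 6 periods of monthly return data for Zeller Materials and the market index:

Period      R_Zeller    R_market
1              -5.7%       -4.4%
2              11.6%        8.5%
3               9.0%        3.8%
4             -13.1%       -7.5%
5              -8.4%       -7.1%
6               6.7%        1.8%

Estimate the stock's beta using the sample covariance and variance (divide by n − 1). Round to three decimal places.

Mean R_i = (-5.7 + 11.6 + 9.0 − 13.1 − 8.4 + 6.7) / 6 = 0.0167%
Mean R_m = (-4.4 + 8.5 + 3.8 − 7.5 − 7.1 + 1.8) / 6 = -0.8167%
Σ(R_i − R̄_i)(R_m − R̄_m) = 327.9117  ⇒  Cov = 327.9117 / 5 = 65.5823
Σ(R_m − R̄_m)² = 211.9483  ⇒  Var(R_m) = 211.9483 / 5 = 42.3897
β = Cov / Var(R_m) = 65.5823 / 42.3897 = 1.5471

1.547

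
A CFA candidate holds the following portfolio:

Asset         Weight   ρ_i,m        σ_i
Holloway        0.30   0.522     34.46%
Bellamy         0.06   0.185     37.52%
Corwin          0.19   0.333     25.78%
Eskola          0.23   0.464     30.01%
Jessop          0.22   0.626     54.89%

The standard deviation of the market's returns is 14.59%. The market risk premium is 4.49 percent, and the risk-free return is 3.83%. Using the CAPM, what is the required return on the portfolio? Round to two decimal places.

9.43%

β_Holloway = 0.522 × 34.46% / 14.59% = 1.2329
β_Bellamy = 0.185 × 37.52% / 14.59% = 0.4758
β_Corwin = 0.333 × 25.78% / 14.59% = 0.5884
β_Eskola = 0.464 × 30.01% / 14.59% = 0.9544
β_Jessop = 0.626 × 54.89% / 14.59% = 2.3551
β_P = Σ w_i β_i = 0.30×1.2329 + 0.06×0.4758 + 0.19×0.5884 + 0.23×0.9544 + 0.22×2.3551 = 1.2478
E(R_P) = R_f + β_P × MRP = 3.83% + 1.2478 × 4.49% = 9.43%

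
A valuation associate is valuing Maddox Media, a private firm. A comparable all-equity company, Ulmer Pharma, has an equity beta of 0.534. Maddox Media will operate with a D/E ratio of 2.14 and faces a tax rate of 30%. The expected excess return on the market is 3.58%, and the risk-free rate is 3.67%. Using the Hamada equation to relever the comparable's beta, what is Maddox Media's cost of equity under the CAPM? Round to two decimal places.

8.45%

β_L = β_U × [1 + (1 − t)(D/E)] = 0.534 × [1 + (1 − 0.30) × 2.14]
    = 0.534 × [1 + 0.70 × 2.14] = 0.534 × 2.4980 = 1.3339
E(R) = R_f + β_L × MRP = 3.67% + 1.3339 × 3.58% = 8.45%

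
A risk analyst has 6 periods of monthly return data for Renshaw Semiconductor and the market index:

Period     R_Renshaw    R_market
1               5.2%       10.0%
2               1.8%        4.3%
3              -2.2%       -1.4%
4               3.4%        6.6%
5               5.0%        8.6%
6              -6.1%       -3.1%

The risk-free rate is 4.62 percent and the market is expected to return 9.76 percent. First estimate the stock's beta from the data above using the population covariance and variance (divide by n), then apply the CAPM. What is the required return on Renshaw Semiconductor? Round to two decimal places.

Mean R_i = (5.2 + 1.8 − 2.2 + 3.4 + 5.0 − 6.1) / 6 = 1.1833%
Mean R_m = (10.0 + 4.3 − 1.4 + 6.6 + 8.6 − 3.1) / 6 = 4.1667%
Σ(R_i − R̄_i)(R_m − R̄_m) = 117.5867  ⇒  Cov = 117.5867 / 6 = 19.5978
Σ(R_m − R̄_m)² = 143.4133  ⇒  Var(R_m) = 143.4133 / 6 = 23.9022
β = Cov / Var(R_m) = 19.5978 / 23.9022 = 0.8199
MRP = 9.76% − 4.62% = 5.14%
E(R) = R_f + β × MRP = 4.62% + 0.8199 × 5.14% = 8.83%

8.83%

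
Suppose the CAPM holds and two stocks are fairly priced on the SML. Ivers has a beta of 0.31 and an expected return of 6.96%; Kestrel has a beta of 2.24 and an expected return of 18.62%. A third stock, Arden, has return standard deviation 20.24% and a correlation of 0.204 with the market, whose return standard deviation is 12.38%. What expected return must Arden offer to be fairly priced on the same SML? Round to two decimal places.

7.10%

MRP = (18.62% − 6.96%) / (2.24 − 0.31) = 6.0415%
R_f = 6.96% − 0.31 × 6.0415% = 5.0871%
β_Arden = ρ·σ_i/σ_m = 0.204 × 20.24 / 12.38 = 0.3335
E(R_Arden) = R_f + β × MRP = 5.0871% + 0.3335 × 6.0415% = 7.10%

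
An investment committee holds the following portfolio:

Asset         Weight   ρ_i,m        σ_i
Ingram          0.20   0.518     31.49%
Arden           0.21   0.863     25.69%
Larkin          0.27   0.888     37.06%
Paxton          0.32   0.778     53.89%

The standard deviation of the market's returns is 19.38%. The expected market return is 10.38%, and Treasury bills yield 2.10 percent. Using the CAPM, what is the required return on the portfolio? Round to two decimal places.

15.01%

β_Ingram = 0.518 × 31.49% / 19.38% = 0.8417
β_Arden = 0.863 × 25.69% / 19.38% = 1.1440
β_Larkin = 0.888 × 37.06% / 19.38% = 1.6981
β_Paxton = 0.778 × 53.89% / 19.38% = 2.1634
β_P = Σ w_i β_i = 0.20×0.8417 + 0.21×1.1440 + 0.27×1.6981 + 0.32×2.1634 = 1.5594
MRP = 10.38% − 2.10% = 8.28%
E(R_P) = R_f + β_P × MRP = 2.10% + 1.5594 × 8.28% = 15.01%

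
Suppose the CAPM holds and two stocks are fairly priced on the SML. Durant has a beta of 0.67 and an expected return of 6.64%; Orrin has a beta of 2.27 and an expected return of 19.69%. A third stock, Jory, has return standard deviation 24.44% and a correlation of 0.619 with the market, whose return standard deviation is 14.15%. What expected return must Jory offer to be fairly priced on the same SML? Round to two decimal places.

9.90%

MRP = (19.69% − 6.64%) / (2.27 − 0.67) = 8.1563%
R_f = 6.64% − 0.67 × 8.1563% = 1.1753%
β_Jory = ρ·σ_i/σ_m = 0.619 × 24.44 / 14.15 = 1.0691
E(R_Jory) = R_f + β × MRP = 1.1753% + 1.0691 × 8.1563% = 9.90%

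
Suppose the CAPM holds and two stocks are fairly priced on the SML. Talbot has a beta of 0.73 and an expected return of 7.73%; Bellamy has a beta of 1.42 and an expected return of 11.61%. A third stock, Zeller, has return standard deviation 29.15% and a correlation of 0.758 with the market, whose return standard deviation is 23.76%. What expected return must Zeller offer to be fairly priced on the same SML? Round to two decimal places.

MRP = (11.61% − 7.73%) / (1.42 − 0.73) = 5.6232%
R_f = 7.73% − 0.73 × 5.6232% = 3.6251%
β_Zeller = ρ·σ_i/σ_m = 0.758 × 29.15 / 23.76 = 0.9300
E(R_Zeller) = R_f + β × MRP = 3.6251% + 0.9300 × 5.6232% = 8.85%

8.85%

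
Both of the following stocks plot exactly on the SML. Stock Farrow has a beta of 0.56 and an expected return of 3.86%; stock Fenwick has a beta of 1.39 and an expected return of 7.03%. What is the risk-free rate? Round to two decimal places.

Both satisfy E(R) = R_f + β·MRP, so the slope of the SML is
MRP = (7.03% − 3.86%) / (1.39 − 0.56) = 3.17% / 0.83 = 3.8193%
R_f = E(R_Farrow) − β_Farrow·MRP = 3.86% − 0.56 × 3.8193% = 1.7212%

1.72%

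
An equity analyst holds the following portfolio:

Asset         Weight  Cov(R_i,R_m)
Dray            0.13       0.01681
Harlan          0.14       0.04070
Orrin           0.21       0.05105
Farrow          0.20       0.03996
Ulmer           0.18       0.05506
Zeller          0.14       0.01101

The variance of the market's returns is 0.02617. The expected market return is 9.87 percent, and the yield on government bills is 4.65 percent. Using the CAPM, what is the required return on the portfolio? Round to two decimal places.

12.24%

β_Dray = 0.01681 / 0.02617 = 0.6423
β_Harlan = 0.04070 / 0.02617 = 1.5552
β_Orrin = 0.05105 / 0.02617 = 1.9507
β_Farrow = 0.03996 / 0.02617 = 1.5269
β_Ulmer = 0.05506 / 0.02617 = 2.1039
β_Zeller = 0.01101 / 0.02617 = 0.4207
β_P = Σ w_i β_i = 0.13×0.6423 + 0.14×1.5552 + 0.21×1.9507 + 0.20×1.5269 + 0.18×2.1039 + 0.14×0.4207 = 1.4539
MRP = 9.87% − 4.65% = 5.22%
E(R_P) = R_f + β_P × MRP = 4.65% + 1.4539 × 5.22% = 12.24%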